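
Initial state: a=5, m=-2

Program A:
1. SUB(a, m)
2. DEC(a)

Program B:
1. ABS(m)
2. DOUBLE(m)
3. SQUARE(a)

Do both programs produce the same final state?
No

Program A final state: a=6, m=-2
Program B final state: a=25, m=4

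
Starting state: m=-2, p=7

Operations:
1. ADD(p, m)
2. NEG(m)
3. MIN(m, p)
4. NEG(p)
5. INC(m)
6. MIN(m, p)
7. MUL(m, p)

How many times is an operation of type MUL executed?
1

Counting MUL operations:
Step 7: MUL(m, p) ← MUL
Total: 1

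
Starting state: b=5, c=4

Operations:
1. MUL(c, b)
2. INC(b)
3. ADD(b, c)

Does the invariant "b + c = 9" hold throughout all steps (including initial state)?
No, violated after step 1

The invariant is violated after step 1.

State at each step:
Initial: b=5, c=4
After step 1: b=5, c=20
After step 2: b=6, c=20
After step 3: b=26, c=20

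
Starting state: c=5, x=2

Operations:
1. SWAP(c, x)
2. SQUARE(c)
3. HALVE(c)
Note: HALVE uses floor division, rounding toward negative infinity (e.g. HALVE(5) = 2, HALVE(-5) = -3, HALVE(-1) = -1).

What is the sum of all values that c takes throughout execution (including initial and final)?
13

Values of c at each step:
Initial: c = 5
After step 1: c = 2
After step 2: c = 4
After step 3: c = 2
Sum = 5 + 2 + 4 + 2 = 13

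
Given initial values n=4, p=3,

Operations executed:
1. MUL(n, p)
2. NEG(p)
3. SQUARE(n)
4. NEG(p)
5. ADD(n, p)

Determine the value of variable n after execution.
n = 147

Tracing execution:
Step 1: MUL(n, p) → n = 12
Step 2: NEG(p) → n = 12
Step 3: SQUARE(n) → n = 144
Step 4: NEG(p) → n = 144
Step 5: ADD(n, p) → n = 147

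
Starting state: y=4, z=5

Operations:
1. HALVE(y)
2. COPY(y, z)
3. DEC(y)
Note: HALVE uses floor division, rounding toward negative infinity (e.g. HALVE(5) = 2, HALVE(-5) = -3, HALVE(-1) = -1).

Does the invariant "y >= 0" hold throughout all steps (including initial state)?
Yes

The invariant holds at every step.

State at each step:
Initial: y=4, z=5
After step 1: y=2, z=5
After step 2: y=5, z=5
After step 3: y=4, z=5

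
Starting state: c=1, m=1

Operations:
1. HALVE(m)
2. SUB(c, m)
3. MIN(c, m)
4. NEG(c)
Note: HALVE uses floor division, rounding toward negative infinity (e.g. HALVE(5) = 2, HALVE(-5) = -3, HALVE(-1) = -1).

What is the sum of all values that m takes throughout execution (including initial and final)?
1

Values of m at each step:
Initial: m = 1
After step 1: m = 0
After step 2: m = 0
After step 3: m = 0
After step 4: m = 0
Sum = 1 + 0 + 0 + 0 + 0 = 1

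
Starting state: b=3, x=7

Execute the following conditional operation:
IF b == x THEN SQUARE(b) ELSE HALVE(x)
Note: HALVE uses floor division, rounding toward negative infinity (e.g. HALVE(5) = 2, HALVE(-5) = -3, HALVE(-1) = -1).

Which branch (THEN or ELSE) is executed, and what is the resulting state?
Branch: ELSE, Final state: b=3, x=3

Evaluating condition: b == x
b = 3, x = 7
Condition is False, so ELSE branch executes
After HALVE(x): b=3, x=3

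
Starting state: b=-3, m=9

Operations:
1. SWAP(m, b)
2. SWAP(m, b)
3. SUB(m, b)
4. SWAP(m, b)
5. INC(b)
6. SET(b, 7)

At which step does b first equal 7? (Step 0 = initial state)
Step 6

Tracing b:
Initial: b = -3
After step 1: b = 9
After step 2: b = -3
After step 3: b = -3
After step 4: b = 12
After step 5: b = 13
After step 6: b = 7 ← first occurrence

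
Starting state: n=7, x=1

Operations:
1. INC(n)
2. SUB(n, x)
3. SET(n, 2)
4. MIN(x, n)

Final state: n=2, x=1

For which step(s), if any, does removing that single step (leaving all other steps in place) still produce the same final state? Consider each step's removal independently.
Step(s) 1, 2, 4

Testing removal of each single step:
Without step 1: final = n=2, x=1 (same)
Without step 2: final = n=2, x=1 (same)
Without step 3: final = n=7, x=1 (different)
Without step 4: final = n=2, x=1 (same)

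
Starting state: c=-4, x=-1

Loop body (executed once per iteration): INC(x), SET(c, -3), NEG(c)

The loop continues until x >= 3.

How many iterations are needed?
4

Tracing iterations:
Initial: c=-4, x=-1
After iteration 1: c=3, x=0
After iteration 2: c=3, x=1
After iteration 3: c=3, x=2
After iteration 4: c=3, x=3
x >= 3 now holds, so the loop exits after 4 iterations.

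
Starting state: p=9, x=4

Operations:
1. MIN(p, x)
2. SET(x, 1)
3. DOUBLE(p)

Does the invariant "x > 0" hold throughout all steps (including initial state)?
Yes

The invariant holds at every step.

State at each step:
Initial: p=9, x=4
After step 1: p=4, x=4
After step 2: p=4, x=1
After step 3: p=8, x=1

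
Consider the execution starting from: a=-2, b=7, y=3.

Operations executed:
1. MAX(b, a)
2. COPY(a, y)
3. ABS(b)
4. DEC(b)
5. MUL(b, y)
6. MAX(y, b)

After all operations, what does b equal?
b = 18

Tracing execution:
Step 1: MAX(b, a) → b = 7
Step 2: COPY(a, y) → b = 7
Step 3: ABS(b) → b = 7
Step 4: DEC(b) → b = 6
Step 5: MUL(b, y) → b = 18
Step 6: MAX(y, b) → b = 18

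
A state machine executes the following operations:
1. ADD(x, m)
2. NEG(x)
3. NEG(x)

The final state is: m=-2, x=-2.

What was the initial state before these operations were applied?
m=-2, x=0

Working backwards:
Final state: m=-2, x=-2
Before step 3 (NEG(x)): m=-2, x=2
Before step 2 (NEG(x)): m=-2, x=-2
Before step 1 (ADD(x, m)): m=-2, x=0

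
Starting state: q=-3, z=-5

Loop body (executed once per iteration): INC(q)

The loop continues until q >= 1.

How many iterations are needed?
4

Tracing iterations:
Initial: q=-3, z=-5
After iteration 1: q=-2, z=-5
After iteration 2: q=-1, z=-5
After iteration 3: q=0, z=-5
After iteration 4: q=1, z=-5
q >= 1 now holds, so the loop exits after 4 iterations.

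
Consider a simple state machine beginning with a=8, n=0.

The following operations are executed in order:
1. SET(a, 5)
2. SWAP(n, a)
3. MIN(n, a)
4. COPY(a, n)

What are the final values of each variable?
{a: 0, n: 0}

Step-by-step execution:
Initial: a=8, n=0
After step 1 (SET(a, 5)): a=5, n=0
After step 2 (SWAP(n, a)): a=0, n=5
After step 3 (MIN(n, a)): a=0, n=0
After step 4 (COPY(a, n)): a=0, n=0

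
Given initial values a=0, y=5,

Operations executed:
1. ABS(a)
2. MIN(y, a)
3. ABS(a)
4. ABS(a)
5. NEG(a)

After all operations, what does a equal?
a = 0

Tracing execution:
Step 1: ABS(a) → a = 0
Step 2: MIN(y, a) → a = 0
Step 3: ABS(a) → a = 0
Step 4: ABS(a) → a = 0
Step 5: NEG(a) → a = 0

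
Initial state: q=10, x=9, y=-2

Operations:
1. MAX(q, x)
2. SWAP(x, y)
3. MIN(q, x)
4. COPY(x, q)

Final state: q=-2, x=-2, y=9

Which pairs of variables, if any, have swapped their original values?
(y, x)

Comparing initial and final values:
y: -2 → 9
q: 10 → -2
x: 9 → -2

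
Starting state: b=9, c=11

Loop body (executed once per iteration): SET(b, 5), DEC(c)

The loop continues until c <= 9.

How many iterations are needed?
2

Tracing iterations:
Initial: b=9, c=11
After iteration 1: b=5, c=10
After iteration 2: b=5, c=9
c <= 9 now holds, so the loop exits after 2 iterations.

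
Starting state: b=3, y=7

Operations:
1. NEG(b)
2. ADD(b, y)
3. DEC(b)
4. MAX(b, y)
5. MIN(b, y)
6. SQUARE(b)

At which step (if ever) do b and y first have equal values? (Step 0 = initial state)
Step 4

b and y first become equal after step 4.

Comparing values at each step:
Initial: b=3, y=7
After step 1: b=-3, y=7
After step 2: b=4, y=7
After step 3: b=3, y=7
After step 4: b=7, y=7 ← equal!
After step 5: b=7, y=7 ← equal!
After step 6: b=49, y=7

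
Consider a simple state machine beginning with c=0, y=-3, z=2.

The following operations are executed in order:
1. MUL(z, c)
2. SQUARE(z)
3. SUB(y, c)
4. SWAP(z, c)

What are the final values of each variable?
{c: 0, y: -3, z: 0}

Step-by-step execution:
Initial: c=0, y=-3, z=2
After step 1 (MUL(z, c)): c=0, y=-3, z=0
After step 2 (SQUARE(z)): c=0, y=-3, z=0
After step 3 (SUB(y, c)): c=0, y=-3, z=0
After step 4 (SWAP(z, c)): c=0, y=-3, z=0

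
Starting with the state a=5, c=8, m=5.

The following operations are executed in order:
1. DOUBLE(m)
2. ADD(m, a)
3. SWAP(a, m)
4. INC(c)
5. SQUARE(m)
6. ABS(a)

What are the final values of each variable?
{a: 15, c: 9, m: 25}

Step-by-step execution:
Initial: a=5, c=8, m=5
After step 1 (DOUBLE(m)): a=5, c=8, m=10
After step 2 (ADD(m, a)): a=5, c=8, m=15
After step 3 (SWAP(a, m)): a=15, c=8, m=5
After step 4 (INC(c)): a=15, c=9, m=5
After step 5 (SQUARE(m)): a=15, c=9, m=25
After step 6 (ABS(a)): a=15, c=9, m=25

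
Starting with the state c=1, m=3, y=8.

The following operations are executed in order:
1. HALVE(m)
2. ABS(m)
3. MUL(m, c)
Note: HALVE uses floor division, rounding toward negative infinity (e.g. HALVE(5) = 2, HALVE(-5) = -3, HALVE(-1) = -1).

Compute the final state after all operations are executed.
{c: 1, m: 1, y: 8}

Step-by-step execution:
Initial: c=1, m=3, y=8
After step 1 (HALVE(m)): c=1, m=1, y=8
After step 2 (ABS(m)): c=1, m=1, y=8
After step 3 (MUL(m, c)): c=1, m=1, y=8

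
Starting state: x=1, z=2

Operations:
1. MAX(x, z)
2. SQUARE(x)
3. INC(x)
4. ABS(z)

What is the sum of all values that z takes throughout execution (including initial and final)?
10

Values of z at each step:
Initial: z = 2
After step 1: z = 2
After step 2: z = 2
After step 3: z = 2
After step 4: z = 2
Sum = 2 + 2 + 2 + 2 + 2 = 10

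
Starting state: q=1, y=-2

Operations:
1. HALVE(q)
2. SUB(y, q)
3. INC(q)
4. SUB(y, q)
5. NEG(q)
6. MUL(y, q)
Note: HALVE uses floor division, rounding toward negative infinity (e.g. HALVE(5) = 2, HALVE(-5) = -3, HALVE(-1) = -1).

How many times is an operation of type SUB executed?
2

Counting SUB operations:
Step 2: SUB(y, q) ← SUB
Step 4: SUB(y, q) ← SUB
Total: 2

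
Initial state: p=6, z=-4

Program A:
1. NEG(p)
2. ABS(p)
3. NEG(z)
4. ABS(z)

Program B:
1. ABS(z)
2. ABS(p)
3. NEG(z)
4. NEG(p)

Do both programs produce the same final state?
No

Program A final state: p=6, z=4
Program B final state: p=-6, z=-4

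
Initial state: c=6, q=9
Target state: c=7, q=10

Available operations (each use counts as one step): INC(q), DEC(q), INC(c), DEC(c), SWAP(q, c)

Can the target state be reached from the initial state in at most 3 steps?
Yes

Path (2 steps): INC(q) → INC(c)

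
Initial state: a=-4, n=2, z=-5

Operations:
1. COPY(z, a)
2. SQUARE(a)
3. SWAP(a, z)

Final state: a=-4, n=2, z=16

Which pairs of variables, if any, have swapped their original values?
None

Comparing initial and final values:
n: 2 → 2
a: -4 → -4
z: -5 → 16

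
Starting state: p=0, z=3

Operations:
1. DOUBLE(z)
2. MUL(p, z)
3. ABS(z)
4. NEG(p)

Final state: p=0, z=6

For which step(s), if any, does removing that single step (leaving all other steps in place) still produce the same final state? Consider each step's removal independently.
Step(s) 2, 3, 4

Testing removal of each single step:
Without step 1: final = p=0, z=3 (different)
Without step 2: final = p=0, z=6 (same)
Without step 3: final = p=0, z=6 (same)
Without step 4: final = p=0, z=6 (same)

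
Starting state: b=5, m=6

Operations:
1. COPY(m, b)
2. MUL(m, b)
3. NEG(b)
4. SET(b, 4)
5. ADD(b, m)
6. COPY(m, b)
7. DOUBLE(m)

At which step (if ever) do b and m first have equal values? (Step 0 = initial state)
Step 1

b and m first become equal after step 1.

Comparing values at each step:
Initial: b=5, m=6
After step 1: b=5, m=5 ← equal!
After step 2: b=5, m=25
After step 3: b=-5, m=25
After step 4: b=4, m=25
After step 5: b=29, m=25
After step 6: b=29, m=29 ← equal!
After step 7: b=29, m=58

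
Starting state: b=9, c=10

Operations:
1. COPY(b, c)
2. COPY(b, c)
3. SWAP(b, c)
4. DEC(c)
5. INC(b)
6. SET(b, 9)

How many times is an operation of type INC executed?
1

Counting INC operations:
Step 5: INC(b) ← INC
Total: 1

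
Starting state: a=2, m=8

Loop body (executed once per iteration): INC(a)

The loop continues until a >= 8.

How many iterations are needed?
6

Tracing iterations:
Initial: a=2, m=8
After iteration 1: a=3, m=8
After iteration 2: a=4, m=8
After iteration 3: a=5, m=8
After iteration 4: a=6, m=8
After iteration 5: a=7, m=8
After iteration 6: a=8, m=8
a >= 8 now holds, so the loop exits after 6 iterations.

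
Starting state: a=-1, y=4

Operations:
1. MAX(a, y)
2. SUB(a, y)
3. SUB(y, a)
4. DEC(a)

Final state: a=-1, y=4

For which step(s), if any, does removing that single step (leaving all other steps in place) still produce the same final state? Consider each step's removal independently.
Step(s) 3

Testing removal of each single step:
Without step 1: final = a=-6, y=9 (different)
Without step 2: final = a=3, y=0 (different)
Without step 3: final = a=-1, y=4 (same)
Without step 4: final = a=0, y=4 (different)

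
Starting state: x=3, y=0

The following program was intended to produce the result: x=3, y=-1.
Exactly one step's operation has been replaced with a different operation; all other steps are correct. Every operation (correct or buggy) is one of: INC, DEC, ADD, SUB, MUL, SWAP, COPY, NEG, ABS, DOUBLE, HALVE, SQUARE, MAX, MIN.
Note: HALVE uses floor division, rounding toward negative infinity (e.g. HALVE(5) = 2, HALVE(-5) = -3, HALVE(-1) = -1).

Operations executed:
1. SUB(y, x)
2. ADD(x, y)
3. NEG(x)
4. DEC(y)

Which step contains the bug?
Step 1

Trace with buggy code:
Initial: x=3, y=0
After step 1: x=3, y=-3
After step 2: x=0, y=-3
After step 3: x=0, y=-3
After step 4: x=0, y=-4
Actual final x=0, y=-4 ≠ expected x=3, y=-1.
Step 1 is the only position where a single-operation replacement can produce the expected result.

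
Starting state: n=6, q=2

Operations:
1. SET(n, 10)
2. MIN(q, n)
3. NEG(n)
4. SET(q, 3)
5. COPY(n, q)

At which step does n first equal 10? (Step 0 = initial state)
Step 1

Tracing n:
Initial: n = 6
After step 1: n = 10 ← first occurrence
After step 2: n = 10
After step 3: n = -10
After step 4: n = -10
After step 5: n = 3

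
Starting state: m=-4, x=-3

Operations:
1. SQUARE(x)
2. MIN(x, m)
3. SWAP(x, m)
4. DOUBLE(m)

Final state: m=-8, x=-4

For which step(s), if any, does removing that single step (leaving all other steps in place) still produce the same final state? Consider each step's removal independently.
Step(s) 1, 3

Testing removal of each single step:
Without step 1: final = m=-8, x=-4 (same)
Without step 2: final = m=18, x=-4 (different)
Without step 3: final = m=-8, x=-4 (same)
Without step 4: final = m=-4, x=-4 (different)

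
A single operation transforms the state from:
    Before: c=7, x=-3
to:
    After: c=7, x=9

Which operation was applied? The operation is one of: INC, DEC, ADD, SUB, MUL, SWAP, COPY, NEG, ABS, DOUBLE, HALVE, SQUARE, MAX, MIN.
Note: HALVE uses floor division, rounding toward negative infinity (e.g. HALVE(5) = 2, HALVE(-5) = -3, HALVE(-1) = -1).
SQUARE(x)

Analyzing the change:
Before: c=7, x=-3
After: c=7, x=9
Variable x changed from -3 to 9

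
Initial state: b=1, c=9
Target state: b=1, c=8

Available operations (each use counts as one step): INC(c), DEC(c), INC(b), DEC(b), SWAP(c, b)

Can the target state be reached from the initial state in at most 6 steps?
Yes

Path (1 step): DEC(c)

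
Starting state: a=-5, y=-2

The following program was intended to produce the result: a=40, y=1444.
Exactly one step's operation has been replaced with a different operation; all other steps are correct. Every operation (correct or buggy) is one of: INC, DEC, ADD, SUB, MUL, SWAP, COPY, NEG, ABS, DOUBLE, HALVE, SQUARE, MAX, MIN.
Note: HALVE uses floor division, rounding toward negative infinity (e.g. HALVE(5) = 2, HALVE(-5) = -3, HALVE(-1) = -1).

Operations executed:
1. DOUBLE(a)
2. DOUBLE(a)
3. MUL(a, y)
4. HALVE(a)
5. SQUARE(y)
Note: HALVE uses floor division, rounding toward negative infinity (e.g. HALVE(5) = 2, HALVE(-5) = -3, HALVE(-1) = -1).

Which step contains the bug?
Step 4

Trace with buggy code:
Initial: a=-5, y=-2
After step 1: a=-10, y=-2
After step 2: a=-20, y=-2
After step 3: a=40, y=-2
After step 4: a=20, y=-2
After step 5: a=20, y=4
Actual final a=20, y=4 ≠ expected a=40, y=1444.
Step 4 is the only position where a single-operation replacement can produce the expected result.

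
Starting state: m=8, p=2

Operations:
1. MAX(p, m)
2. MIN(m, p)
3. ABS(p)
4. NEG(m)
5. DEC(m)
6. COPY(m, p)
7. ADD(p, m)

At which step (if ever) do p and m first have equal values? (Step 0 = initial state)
Step 1

p and m first become equal after step 1.

Comparing values at each step:
Initial: p=2, m=8
After step 1: p=8, m=8 ← equal!
After step 2: p=8, m=8 ← equal!
After step 3: p=8, m=8 ← equal!
After step 4: p=8, m=-8
After step 5: p=8, m=-9
After step 6: p=8, m=8 ← equal!
After step 7: p=16, m=8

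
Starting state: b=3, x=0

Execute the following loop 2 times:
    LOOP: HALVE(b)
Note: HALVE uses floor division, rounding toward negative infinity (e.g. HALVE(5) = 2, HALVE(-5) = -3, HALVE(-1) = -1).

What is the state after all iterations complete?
b=0, x=0

Iteration trace:
Start: b=3, x=0
After iteration 1: b=1, x=0
After iteration 2: b=0, x=0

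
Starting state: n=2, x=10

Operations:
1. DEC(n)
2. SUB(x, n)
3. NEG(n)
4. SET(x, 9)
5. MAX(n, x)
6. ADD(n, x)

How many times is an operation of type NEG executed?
1

Counting NEG operations:
Step 3: NEG(n) ← NEG
Total: 1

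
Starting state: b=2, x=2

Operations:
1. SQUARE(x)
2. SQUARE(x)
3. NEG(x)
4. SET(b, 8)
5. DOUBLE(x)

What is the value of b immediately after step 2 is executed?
b = 2

Tracing b through execution:
Initial: b = 2
After step 1 (SQUARE(x)): b = 2
After step 2 (SQUARE(x)): b = 2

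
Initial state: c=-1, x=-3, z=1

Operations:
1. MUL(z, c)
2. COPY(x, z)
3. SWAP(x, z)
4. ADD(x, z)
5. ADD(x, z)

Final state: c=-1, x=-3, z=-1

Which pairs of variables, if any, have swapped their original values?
None

Comparing initial and final values:
c: -1 → -1
z: 1 → -1
x: -3 → -3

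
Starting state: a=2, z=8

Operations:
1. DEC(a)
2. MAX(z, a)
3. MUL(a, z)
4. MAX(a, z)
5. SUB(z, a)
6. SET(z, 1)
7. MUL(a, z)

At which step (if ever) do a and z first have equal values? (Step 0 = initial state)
Step 3

a and z first become equal after step 3.

Comparing values at each step:
Initial: a=2, z=8
After step 1: a=1, z=8
After step 2: a=1, z=8
After step 3: a=8, z=8 ← equal!
After step 4: a=8, z=8 ← equal!
After step 5: a=8, z=0
After step 6: a=8, z=1
After step 7: a=8, z=1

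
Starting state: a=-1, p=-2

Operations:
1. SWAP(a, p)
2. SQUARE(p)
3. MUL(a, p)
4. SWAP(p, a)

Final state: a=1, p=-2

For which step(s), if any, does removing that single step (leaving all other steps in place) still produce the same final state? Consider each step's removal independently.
Step(s) 3

Testing removal of each single step:
Without step 1: final = a=4, p=-4 (different)
Without step 2: final = a=-1, p=2 (different)
Without step 3: final = a=1, p=-2 (same)
Without step 4: final = a=-2, p=1 (different)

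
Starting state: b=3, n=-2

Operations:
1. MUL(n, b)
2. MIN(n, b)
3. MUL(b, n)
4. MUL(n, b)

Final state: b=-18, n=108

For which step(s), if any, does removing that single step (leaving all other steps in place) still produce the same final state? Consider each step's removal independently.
Step(s) 2

Testing removal of each single step:
Without step 1: final = b=-6, n=12 (different)
Without step 2: final = b=-18, n=108 (same)
Without step 3: final = b=3, n=-18 (different)
Without step 4: final = b=-18, n=-6 (different)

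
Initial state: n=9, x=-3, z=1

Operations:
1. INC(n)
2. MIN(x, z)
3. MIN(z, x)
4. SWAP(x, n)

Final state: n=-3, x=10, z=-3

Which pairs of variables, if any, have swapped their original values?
None

Comparing initial and final values:
n: 9 → -3
x: -3 → 10
z: 1 → -3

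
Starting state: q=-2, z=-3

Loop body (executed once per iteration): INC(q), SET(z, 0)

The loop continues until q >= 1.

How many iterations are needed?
3

Tracing iterations:
Initial: q=-2, z=-3
After iteration 1: q=-1, z=0
After iteration 2: q=0, z=0
After iteration 3: q=1, z=0
q >= 1 now holds, so the loop exits after 3 iterations.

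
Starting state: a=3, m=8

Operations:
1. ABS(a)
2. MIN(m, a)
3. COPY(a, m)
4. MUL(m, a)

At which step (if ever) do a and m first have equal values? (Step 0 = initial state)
Step 2

a and m first become equal after step 2.

Comparing values at each step:
Initial: a=3, m=8
After step 1: a=3, m=8
After step 2: a=3, m=3 ← equal!
After step 3: a=3, m=3 ← equal!
After step 4: a=3, m=9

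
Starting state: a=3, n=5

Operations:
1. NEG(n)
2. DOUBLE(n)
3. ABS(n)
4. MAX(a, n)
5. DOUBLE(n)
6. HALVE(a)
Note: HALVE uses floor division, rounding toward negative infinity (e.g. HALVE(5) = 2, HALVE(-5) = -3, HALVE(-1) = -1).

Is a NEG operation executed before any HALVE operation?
Yes

First NEG: step 1
First HALVE: step 6
Since 1 < 6, NEG comes first.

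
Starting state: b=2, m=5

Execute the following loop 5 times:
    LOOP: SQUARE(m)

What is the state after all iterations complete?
b=2, m=23283064365386962890625

Iteration trace:
Start: b=2, m=5
After iteration 1: b=2, m=25
After iteration 2: b=2, m=625
After iteration 3: b=2, m=390625
After iteration 4: b=2, m=152587890625
After iteration 5: b=2, m=23283064365386962890625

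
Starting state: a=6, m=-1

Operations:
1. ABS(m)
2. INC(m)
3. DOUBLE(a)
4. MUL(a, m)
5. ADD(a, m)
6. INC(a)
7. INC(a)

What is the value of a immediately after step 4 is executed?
a = 24

Tracing a through execution:
Initial: a = 6
After step 1 (ABS(m)): a = 6
After step 2 (INC(m)): a = 6
After step 3 (DOUBLE(a)): a = 12
After step 4 (MUL(a, m)): a = 24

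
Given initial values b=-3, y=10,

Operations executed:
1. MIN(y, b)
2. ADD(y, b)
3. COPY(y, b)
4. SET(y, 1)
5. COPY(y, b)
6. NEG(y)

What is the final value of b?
b = -3

Tracing execution:
Step 1: MIN(y, b) → b = -3
Step 2: ADD(y, b) → b = -3
Step 3: COPY(y, b) → b = -3
Step 4: SET(y, 1) → b = -3
Step 5: COPY(y, b) → b = -3
Step 6: NEG(y) → b = -3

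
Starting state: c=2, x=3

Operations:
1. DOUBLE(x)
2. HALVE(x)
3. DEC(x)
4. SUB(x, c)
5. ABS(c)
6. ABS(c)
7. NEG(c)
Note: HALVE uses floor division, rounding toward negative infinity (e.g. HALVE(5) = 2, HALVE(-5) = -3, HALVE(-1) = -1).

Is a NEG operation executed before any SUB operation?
No

First NEG: step 7
First SUB: step 4
Since 7 > 4, SUB comes first.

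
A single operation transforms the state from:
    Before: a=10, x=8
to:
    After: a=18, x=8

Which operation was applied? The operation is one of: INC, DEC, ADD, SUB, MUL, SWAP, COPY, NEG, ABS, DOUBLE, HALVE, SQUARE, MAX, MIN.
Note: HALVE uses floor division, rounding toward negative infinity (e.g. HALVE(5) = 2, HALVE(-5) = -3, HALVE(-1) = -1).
ADD(a, x)

Analyzing the change:
Before: a=10, x=8
After: a=18, x=8
Variable a changed from 10 to 18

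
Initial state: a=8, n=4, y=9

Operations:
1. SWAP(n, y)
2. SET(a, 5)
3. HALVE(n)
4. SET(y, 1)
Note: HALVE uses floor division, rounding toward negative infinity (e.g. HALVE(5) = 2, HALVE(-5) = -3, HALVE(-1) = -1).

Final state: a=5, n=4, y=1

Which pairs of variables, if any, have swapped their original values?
None

Comparing initial and final values:
y: 9 → 1
n: 4 → 4
a: 8 → 5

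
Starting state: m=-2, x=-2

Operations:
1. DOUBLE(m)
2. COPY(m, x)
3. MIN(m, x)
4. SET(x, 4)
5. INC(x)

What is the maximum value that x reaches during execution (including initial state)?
5

Values of x at each step:
Initial: x = -2
After step 1: x = -2
After step 2: x = -2
After step 3: x = -2
After step 4: x = 4
After step 5: x = 5 ← maximum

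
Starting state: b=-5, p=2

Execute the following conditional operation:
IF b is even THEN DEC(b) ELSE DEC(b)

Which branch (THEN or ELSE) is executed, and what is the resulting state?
Branch: ELSE, Final state: b=-6, p=2

Evaluating condition: b is even
Condition is False, so ELSE branch executes
After DEC(b): b=-6, p=2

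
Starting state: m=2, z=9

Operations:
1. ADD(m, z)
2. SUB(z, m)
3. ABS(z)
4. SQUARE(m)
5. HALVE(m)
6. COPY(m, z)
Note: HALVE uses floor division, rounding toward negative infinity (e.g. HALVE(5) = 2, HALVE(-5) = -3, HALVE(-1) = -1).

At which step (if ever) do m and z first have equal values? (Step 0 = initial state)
Step 6

m and z first become equal after step 6.

Comparing values at each step:
Initial: m=2, z=9
After step 1: m=11, z=9
After step 2: m=11, z=-2
After step 3: m=11, z=2
After step 4: m=121, z=2
After step 5: m=60, z=2
After step 6: m=2, z=2 ← equal!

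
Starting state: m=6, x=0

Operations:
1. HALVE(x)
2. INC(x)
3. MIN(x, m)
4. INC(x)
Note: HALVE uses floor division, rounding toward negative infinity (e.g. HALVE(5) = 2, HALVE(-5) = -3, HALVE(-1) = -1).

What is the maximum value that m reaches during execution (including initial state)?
6

Values of m at each step:
Initial: m = 6 ← maximum
After step 1: m = 6
After step 2: m = 6
After step 3: m = 6
After step 4: m = 6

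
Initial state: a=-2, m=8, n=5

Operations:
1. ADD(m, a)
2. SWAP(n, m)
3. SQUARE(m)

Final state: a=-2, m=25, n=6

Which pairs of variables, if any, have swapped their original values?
None

Comparing initial and final values:
m: 8 → 25
n: 5 → 6
a: -2 → -2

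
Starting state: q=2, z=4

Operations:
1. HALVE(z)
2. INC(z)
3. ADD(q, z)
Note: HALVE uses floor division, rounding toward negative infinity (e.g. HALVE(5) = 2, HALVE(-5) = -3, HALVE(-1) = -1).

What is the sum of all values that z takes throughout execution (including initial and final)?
12

Values of z at each step:
Initial: z = 4
After step 1: z = 2
After step 2: z = 3
After step 3: z = 3
Sum = 4 + 2 + 3 + 3 = 12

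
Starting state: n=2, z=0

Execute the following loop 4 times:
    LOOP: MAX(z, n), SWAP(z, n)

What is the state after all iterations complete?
n=2, z=2

Iteration trace:
Start: n=2, z=0
After iteration 1: n=2, z=2
After iteration 2: n=2, z=2
After iteration 3: n=2, z=2
After iteration 4: n=2, z=2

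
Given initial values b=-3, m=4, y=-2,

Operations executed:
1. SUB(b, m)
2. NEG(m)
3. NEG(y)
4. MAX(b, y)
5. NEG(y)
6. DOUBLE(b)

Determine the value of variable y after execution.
y = -2

Tracing execution:
Step 1: SUB(b, m) → y = -2
Step 2: NEG(m) → y = -2
Step 3: NEG(y) → y = 2
Step 4: MAX(b, y) → y = 2
Step 5: NEG(y) → y = -2
Step 6: DOUBLE(b) → y = -2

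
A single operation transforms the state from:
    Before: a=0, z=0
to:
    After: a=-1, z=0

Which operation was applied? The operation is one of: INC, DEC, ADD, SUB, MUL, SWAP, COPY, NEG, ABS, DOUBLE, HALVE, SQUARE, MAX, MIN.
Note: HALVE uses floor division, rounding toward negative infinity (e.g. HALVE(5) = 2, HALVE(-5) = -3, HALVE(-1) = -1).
DEC(a)

Analyzing the change:
Before: a=0, z=0
After: a=-1, z=0
Variable a changed from 0 to -1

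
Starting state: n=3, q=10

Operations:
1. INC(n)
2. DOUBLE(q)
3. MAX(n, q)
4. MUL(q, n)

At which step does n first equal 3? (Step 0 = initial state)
Step 0

Tracing n:
Initial: n = 3 ← first occurrence
After step 1: n = 4
After step 2: n = 4
After step 3: n = 20
After step 4: n = 20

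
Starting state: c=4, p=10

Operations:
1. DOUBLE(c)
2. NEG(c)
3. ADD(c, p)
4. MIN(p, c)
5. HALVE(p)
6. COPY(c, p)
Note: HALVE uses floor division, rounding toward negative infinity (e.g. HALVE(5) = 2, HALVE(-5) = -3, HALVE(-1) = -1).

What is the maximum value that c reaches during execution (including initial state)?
8

Values of c at each step:
Initial: c = 4
After step 1: c = 8 ← maximum
After step 2: c = -8
After step 3: c = 2
After step 4: c = 2
After step 5: c = 2
After step 6: c = 1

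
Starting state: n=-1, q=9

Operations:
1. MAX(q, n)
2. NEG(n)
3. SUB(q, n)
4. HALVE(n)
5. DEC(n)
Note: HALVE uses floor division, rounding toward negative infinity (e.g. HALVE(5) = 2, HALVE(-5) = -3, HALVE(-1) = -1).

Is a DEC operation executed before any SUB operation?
No

First DEC: step 5
First SUB: step 3
Since 5 > 3, SUB comes first.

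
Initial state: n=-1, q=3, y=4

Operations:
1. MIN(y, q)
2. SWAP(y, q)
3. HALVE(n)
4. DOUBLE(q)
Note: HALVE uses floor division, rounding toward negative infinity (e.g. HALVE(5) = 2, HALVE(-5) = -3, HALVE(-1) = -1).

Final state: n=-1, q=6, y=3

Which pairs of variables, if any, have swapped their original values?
None

Comparing initial and final values:
y: 4 → 3
n: -1 → -1
q: 3 → 6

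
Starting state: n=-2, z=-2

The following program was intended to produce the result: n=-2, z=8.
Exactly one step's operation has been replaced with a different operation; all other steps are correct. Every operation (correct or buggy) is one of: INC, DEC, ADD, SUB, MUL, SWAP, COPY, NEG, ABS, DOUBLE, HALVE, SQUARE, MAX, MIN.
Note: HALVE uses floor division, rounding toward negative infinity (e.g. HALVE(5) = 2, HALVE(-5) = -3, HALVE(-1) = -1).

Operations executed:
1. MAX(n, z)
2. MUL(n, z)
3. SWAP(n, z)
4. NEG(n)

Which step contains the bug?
Step 4

Trace with buggy code:
Initial: n=-2, z=-2
After step 1: n=-2, z=-2
After step 2: n=4, z=-2
After step 3: n=-2, z=4
After step 4: n=2, z=4
Actual final n=2, z=4 ≠ expected n=-2, z=8.
Step 4 is the only position where a single-operation replacement can produce the expected result.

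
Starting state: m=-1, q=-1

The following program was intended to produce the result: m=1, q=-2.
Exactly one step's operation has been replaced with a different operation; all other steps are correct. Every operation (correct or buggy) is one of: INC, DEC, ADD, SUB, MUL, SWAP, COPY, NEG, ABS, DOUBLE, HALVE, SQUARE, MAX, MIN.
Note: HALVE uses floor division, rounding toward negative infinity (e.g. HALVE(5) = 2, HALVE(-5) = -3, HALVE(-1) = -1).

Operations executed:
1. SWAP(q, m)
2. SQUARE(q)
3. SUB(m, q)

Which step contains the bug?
Step 2

Trace with buggy code:
Initial: m=-1, q=-1
After step 1: m=-1, q=-1
After step 2: m=-1, q=1
After step 3: m=-2, q=1
Actual final m=-2, q=1 ≠ expected m=1, q=-2.
Step 2 is the only position where a single-operation replacement can produce the expected result.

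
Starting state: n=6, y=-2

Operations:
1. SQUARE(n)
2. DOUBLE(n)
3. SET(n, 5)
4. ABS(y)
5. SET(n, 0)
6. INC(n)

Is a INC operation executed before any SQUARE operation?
No

First INC: step 6
First SQUARE: step 1
Since 6 > 1, SQUARE comes first.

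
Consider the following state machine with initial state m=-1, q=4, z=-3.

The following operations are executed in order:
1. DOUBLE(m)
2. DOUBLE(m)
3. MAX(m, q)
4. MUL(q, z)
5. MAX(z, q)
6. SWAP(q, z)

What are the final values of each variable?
{m: 4, q: -3, z: -12}

Step-by-step execution:
Initial: m=-1, q=4, z=-3
After step 1 (DOUBLE(m)): m=-2, q=4, z=-3
After step 2 (DOUBLE(m)): m=-4, q=4, z=-3
After step 3 (MAX(m, q)): m=4, q=4, z=-3
After step 4 (MUL(q, z)): m=4, q=-12, z=-3
After step 5 (MAX(z, q)): m=4, q=-12, z=-3
After step 6 (SWAP(q, z)): m=4, q=-3, z=-12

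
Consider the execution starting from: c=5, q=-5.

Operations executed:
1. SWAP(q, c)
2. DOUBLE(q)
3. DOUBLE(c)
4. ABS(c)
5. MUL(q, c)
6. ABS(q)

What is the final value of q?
q = 100

Tracing execution:
Step 1: SWAP(q, c) → q = 5
Step 2: DOUBLE(q) → q = 10
Step 3: DOUBLE(c) → q = 10
Step 4: ABS(c) → q = 10
Step 5: MUL(q, c) → q = 100
Step 6: ABS(q) → q = 100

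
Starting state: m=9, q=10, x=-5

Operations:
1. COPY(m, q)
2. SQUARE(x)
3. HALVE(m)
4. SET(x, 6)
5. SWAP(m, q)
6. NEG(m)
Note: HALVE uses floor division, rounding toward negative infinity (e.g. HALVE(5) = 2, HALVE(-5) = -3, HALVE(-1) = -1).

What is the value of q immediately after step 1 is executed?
q = 10

Tracing q through execution:
Initial: q = 10
After step 1 (COPY(m, q)): q = 10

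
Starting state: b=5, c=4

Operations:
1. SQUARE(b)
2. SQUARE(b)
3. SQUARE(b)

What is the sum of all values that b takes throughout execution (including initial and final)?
391280

Values of b at each step:
Initial: b = 5
After step 1: b = 25
After step 2: b = 625
After step 3: b = 390625
Sum = 5 + 25 + 625 + 390625 = 391280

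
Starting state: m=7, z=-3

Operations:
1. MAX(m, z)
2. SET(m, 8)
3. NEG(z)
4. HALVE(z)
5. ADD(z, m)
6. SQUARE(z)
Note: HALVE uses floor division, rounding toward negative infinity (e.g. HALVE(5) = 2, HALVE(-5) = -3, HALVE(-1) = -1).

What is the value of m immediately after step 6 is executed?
m = 8

Tracing m through execution:
Initial: m = 7
After step 1 (MAX(m, z)): m = 7
After step 2 (SET(m, 8)): m = 8
After step 3 (NEG(z)): m = 8
After step 4 (HALVE(z)): m = 8
After step 5 (ADD(z, m)): m = 8
After step 6 (SQUARE(z)): m = 8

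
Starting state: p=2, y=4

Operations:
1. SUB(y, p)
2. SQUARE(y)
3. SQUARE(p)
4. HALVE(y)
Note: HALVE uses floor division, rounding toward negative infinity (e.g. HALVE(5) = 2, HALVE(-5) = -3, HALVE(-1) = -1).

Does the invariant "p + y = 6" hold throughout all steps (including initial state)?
No, violated after step 1

The invariant is violated after step 1.

State at each step:
Initial: p=2, y=4
After step 1: p=2, y=2
After step 2: p=2, y=4
After step 3: p=4, y=4
After step 4: p=4, y=2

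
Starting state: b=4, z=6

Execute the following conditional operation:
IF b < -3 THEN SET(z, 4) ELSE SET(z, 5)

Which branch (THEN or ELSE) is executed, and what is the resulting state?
Branch: ELSE, Final state: b=4, z=5

Evaluating condition: b < -3
b = 4
Condition is False, so ELSE branch executes
After SET(z, 5): b=4, z=5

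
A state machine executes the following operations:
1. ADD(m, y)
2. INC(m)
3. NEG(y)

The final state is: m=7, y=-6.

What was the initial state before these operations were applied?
m=0, y=6

Working backwards:
Final state: m=7, y=-6
Before step 3 (NEG(y)): m=7, y=6
Before step 2 (INC(m)): m=6, y=6
Before step 1 (ADD(m, y)): m=0, y=6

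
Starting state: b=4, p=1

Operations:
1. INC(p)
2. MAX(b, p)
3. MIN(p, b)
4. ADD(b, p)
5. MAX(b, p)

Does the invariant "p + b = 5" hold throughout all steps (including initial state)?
No, violated after step 1

The invariant is violated after step 1.

State at each step:
Initial: b=4, p=1
After step 1: b=4, p=2
After step 2: b=4, p=2
After step 3: b=4, p=2
After step 4: b=6, p=2
After step 5: b=6, p=2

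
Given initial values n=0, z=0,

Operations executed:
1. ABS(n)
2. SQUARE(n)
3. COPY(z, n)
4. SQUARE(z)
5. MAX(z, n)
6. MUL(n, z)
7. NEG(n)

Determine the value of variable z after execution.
z = 0

Tracing execution:
Step 1: ABS(n) → z = 0
Step 2: SQUARE(n) → z = 0
Step 3: COPY(z, n) → z = 0
Step 4: SQUARE(z) → z = 0
Step 5: MAX(z, n) → z = 0
Step 6: MUL(n, z) → z = 0
Step 7: NEG(n) → z = 0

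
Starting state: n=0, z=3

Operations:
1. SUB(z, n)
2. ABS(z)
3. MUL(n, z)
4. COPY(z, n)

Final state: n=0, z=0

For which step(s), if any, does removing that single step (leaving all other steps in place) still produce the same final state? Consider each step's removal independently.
Step(s) 1, 2, 3

Testing removal of each single step:
Without step 1: final = n=0, z=0 (same)
Without step 2: final = n=0, z=0 (same)
Without step 3: final = n=0, z=0 (same)
Without step 4: final = n=0, z=3 (different)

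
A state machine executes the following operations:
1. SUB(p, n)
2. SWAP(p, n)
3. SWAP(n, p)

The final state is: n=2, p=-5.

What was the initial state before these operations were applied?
n=2, p=-3

Working backwards:
Final state: n=2, p=-5
Before step 3 (SWAP(n, p)): n=-5, p=2
Before step 2 (SWAP(p, n)): n=2, p=-5
Before step 1 (SUB(p, n)): n=2, p=-3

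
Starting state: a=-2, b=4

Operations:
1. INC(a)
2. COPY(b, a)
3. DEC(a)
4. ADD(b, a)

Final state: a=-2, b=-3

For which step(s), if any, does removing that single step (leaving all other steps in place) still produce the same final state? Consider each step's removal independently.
None - removing any single step changes the final result

Testing removal of each single step:
Without step 1: final = a=-3, b=-5 (different)
Without step 2: final = a=-2, b=2 (different)
Without step 3: final = a=-1, b=-2 (different)
Without step 4: final = a=-2, b=-1 (different)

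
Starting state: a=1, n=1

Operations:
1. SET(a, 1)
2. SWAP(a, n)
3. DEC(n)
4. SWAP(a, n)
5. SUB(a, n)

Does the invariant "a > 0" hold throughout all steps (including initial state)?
No, violated after step 4

The invariant is violated after step 4.

State at each step:
Initial: a=1, n=1
After step 1: a=1, n=1
After step 2: a=1, n=1
After step 3: a=1, n=0
After step 4: a=0, n=1
After step 5: a=-1, n=1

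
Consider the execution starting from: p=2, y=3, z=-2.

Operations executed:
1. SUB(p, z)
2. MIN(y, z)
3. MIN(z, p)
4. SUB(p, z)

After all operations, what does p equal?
p = 6

Tracing execution:
Step 1: SUB(p, z) → p = 4
Step 2: MIN(y, z) → p = 4
Step 3: MIN(z, p) → p = 4
Step 4: SUB(p, z) → p = 6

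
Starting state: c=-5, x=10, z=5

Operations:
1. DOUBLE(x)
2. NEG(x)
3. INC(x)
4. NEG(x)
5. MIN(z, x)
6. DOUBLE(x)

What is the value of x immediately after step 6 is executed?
x = 38

Tracing x through execution:
Initial: x = 10
After step 1 (DOUBLE(x)): x = 20
After step 2 (NEG(x)): x = -20
After step 3 (INC(x)): x = -19
After step 4 (NEG(x)): x = 19
After step 5 (MIN(z, x)): x = 19
After step 6 (DOUBLE(x)): x = 38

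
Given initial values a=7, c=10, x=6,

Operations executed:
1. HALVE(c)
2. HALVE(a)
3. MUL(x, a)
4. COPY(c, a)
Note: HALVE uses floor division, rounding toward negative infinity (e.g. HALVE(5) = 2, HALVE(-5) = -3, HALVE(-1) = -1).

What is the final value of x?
x = 18

Tracing execution:
Step 1: HALVE(c) → x = 6
Step 2: HALVE(a) → x = 6
Step 3: MUL(x, a) → x = 18
Step 4: COPY(c, a) → x = 18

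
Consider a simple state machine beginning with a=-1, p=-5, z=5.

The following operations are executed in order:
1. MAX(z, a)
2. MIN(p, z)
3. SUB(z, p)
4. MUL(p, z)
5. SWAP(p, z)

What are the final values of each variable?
{a: -1, p: 10, z: -50}

Step-by-step execution:
Initial: a=-1, p=-5, z=5
After step 1 (MAX(z, a)): a=-1, p=-5, z=5
After step 2 (MIN(p, z)): a=-1, p=-5, z=5
After step 3 (SUB(z, p)): a=-1, p=-5, z=10
After step 4 (MUL(p, z)): a=-1, p=-50, z=10
After step 5 (SWAP(p, z)): a=-1, p=10, z=-50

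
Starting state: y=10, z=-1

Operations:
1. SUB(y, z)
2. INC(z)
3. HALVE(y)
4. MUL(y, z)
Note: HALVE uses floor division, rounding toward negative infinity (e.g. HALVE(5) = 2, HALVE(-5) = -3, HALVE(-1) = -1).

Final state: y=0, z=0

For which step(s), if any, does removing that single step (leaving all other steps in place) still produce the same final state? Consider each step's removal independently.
Step(s) 1, 3

Testing removal of each single step:
Without step 1: final = y=0, z=0 (same)
Without step 2: final = y=-5, z=-1 (different)
Without step 3: final = y=0, z=0 (same)
Without step 4: final = y=5, z=0 (different)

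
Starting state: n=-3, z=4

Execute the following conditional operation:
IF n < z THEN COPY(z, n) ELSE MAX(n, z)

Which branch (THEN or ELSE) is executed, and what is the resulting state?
Branch: THEN, Final state: n=-3, z=-3

Evaluating condition: n < z
n = -3, z = 4
Condition is True, so THEN branch executes
After COPY(z, n): n=-3, z=-3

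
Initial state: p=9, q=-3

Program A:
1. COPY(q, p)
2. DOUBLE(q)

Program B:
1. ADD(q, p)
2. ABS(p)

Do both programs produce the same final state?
No

Program A final state: p=9, q=18
Program B final state: p=9, q=6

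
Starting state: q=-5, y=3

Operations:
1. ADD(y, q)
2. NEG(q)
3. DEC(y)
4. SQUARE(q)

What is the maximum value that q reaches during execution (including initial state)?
25

Values of q at each step:
Initial: q = -5
After step 1: q = -5
After step 2: q = 5
After step 3: q = 5
After step 4: q = 25 ← maximum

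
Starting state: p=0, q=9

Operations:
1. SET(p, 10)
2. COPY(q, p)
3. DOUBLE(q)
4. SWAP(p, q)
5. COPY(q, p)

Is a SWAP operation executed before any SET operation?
No

First SWAP: step 4
First SET: step 1
Since 4 > 1, SET comes first.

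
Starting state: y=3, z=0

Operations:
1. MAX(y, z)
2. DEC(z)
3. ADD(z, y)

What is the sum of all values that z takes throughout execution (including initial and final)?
1

Values of z at each step:
Initial: z = 0
After step 1: z = 0
After step 2: z = -1
After step 3: z = 2
Sum = 0 + 0 + -1 + 2 = 1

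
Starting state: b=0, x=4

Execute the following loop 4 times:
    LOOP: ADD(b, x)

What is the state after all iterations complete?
b=16, x=4

Iteration trace:
Start: b=0, x=4
After iteration 1: b=4, x=4
After iteration 2: b=8, x=4
After iteration 3: b=12, x=4
After iteration 4: b=16, x=4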